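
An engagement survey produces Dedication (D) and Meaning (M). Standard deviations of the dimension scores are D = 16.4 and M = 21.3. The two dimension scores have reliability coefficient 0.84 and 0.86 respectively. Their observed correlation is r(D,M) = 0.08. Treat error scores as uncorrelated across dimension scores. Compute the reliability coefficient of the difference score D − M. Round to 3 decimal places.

0.840

Var(D−M) = 16.4² + 21.3² − 2·16.4·21.3·0.08 = 722.65 − 55.8912 = 666.759.
Under uncorrelated errors the observed covariances equal the true-score covariances, so only the own-variance terms attenuate.
True-score variance = [16.4²·0.84 + 21.3²·0.86] − 55.8912 = 616.1 − 55.8912 = 560.209.
Reliability = 560.209 / 666.759 = 0.840.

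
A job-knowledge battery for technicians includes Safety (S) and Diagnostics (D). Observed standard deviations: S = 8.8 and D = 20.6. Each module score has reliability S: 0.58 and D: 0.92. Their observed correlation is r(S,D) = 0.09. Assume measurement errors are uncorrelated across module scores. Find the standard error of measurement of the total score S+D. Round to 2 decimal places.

8.15

Var(total) = 501.8 + 32.6304 = 534.43.
True-score variance = 435.326 + 32.6304 = 467.957, so reliability = 0.8756.
Error variance = 534.43 − 467.957 = 66.4736; SEM = √66.4736 = 8.15.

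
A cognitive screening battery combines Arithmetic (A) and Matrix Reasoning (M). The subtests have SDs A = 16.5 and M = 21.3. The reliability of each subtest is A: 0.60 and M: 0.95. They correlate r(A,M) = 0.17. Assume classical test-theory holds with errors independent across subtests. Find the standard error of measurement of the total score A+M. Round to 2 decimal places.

11.47

Var(total) = 725.94 + 119.493 = 845.433.
True-score variance = 594.356 + 119.493 = 713.849, so reliability = 0.8444.
Error variance = 845.433 − 713.849 = 131.585; SEM = √131.585 = 11.47.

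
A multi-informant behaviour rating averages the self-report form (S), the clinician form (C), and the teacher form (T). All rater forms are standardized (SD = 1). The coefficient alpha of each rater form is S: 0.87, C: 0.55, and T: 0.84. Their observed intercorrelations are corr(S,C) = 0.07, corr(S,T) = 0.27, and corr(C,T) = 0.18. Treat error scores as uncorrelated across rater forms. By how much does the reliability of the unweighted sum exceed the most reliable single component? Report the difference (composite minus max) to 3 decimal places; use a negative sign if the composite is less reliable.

-0.053

Var(sum) = 3 + 1.04 = 4.04; true-score variance = 2.26 + 1.04 = 3.3; composite reliability = 0.8168.
Max component reliability = 0.8700.
Difference = 0.8168 − 0.8700 = -0.053.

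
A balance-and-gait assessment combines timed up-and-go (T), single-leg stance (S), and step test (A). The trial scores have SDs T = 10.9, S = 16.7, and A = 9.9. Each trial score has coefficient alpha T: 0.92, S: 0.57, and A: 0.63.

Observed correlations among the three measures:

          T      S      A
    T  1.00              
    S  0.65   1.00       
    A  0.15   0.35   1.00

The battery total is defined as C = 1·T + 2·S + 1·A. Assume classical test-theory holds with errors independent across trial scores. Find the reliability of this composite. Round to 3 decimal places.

0.746

Var(C) = 10.9² + 2²·16.7² + 9.9² + 2·[2·10.9·16.7·0.65 + 10.9·9.9·0.15 + 2·16.7·9.9·0.35] = 1332.38 + 737.113 = 2069.49.
Under uncorrelated errors the observed covariances equal the true-score covariances, so only the own-variance terms attenuate.
True-score variance = [10.9²·0.92 + 2²·16.7²·0.57 + 9.9²·0.63] + 737.113 = 806.921 + 737.113 = 1544.03.
Reliability = 1544.03 / 2069.49 = 0.746.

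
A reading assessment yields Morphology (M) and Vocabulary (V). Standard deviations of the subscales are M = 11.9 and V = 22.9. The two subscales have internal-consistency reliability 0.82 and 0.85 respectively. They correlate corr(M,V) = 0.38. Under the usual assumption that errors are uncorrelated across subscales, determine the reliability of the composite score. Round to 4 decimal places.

Var(M+V) = 11.9² + 22.9² + 2·[11.9·22.9·0.38] = 666.02 + 207.108 = 873.128.
Because errors are independent across components, Cov(Tᵢ,Tⱼ) = Cov(Xᵢ,Xⱼ); the off-diagonal part of the true-score variance is the same as above.
True-score variance = [11.9²·0.82 + 22.9²·0.85] + 207.108 = 561.869 + 207.108 = 768.976.
Reliability = 768.976 / 873.128 = 0.8807.

0.8807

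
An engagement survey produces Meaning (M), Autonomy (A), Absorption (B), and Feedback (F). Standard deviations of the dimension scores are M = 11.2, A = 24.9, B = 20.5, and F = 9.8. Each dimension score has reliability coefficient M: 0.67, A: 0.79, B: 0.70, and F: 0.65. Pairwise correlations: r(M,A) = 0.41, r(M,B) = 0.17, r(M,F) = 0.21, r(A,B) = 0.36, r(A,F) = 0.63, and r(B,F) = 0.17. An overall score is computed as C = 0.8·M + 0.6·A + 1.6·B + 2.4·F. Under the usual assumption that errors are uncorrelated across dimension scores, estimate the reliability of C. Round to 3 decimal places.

Var(C) = 0.8²·11.2² + 0.6²·24.9² + 1.6²·20.5² + 2.4²·9.8² + 2·[0.48·11.2·24.9·0.41 + 1.28·11.2·20.5·0.17 + 1.92·11.2·9.8·0.21 + 0.96·24.9·20.5·0.36 + 1.44·24.9·9.8·0.63 + 3.84·20.5·9.8·0.17] = 1932.52 + 1356.07 = 3288.58.
Under uncorrelated errors the observed covariances equal the true-score covariances, so only the own-variance terms attenuate.
True-score variance = [0.8²·11.2²·0.67 + 0.6²·24.9²·0.79 + 1.6²·20.5²·0.70 + 2.4²·9.8²·0.65] + 1356.07 = 1342.78 + 1356.07 = 2698.85.
Reliability = 2698.85 / 3288.58 = 0.821.

0.821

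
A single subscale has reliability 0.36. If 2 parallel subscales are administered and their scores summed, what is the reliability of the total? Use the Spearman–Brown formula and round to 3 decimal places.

ρ_k = kρ / (1 + (k−1)ρ) = 2·0.36 / (1 + 1·0.36) = 0.720 / 1.360 = 0.529.

0.529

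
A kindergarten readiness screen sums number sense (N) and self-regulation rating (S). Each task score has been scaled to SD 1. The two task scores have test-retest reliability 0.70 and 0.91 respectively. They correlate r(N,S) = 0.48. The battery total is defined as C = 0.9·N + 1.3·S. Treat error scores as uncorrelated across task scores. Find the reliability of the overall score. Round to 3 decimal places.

Var(C) = 0.9² + 1.3² + 2·[1.17·0.48] = 2.5 + 1.1232 = 3.6232.
Under uncorrelated errors the observed covariances equal the true-score covariances, so only the own-variance terms attenuate.
True-score variance = [0.9²·0.70 + 1.3²·0.91] + 1.1232 = 2.1049 + 1.1232 = 3.2281.
Reliability = 3.2281 / 3.6232 = 0.891.

0.891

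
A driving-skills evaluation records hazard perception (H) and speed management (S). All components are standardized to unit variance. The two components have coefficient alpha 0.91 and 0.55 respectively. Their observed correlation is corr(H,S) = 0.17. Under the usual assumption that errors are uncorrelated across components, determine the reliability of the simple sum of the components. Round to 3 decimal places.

Var(H+S) = 2 + 2·[0.17] = 2 + 0.34 = 2.34.
With uncorrelated errors the cross-covariances are all true-score covariance, so they carry over unchanged; only the diagonal terms shrink to ρᵢσᵢ².
True-score variance = [0.91 + 0.55] + 0.34 = 1.46 + 0.34 = 1.8.
Reliability = 1.8 / 2.34 = 0.769.

0.769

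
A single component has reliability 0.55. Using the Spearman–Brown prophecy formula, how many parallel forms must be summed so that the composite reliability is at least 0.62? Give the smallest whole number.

k ≥ ρ*(1−ρ₁)/(ρ₁(1−ρ*)) = 0.62·0.45 / (0.55·0.38) = 1.335.
Smallest integer k = 2.

2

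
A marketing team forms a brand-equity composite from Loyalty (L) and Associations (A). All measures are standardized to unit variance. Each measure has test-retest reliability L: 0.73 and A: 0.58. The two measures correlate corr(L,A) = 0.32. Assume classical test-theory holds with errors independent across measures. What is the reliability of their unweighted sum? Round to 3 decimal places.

0.739

Var(L+A) = 2 + 2·[0.32] = 2 + 0.64 = 2.64.
Under uncorrelated errors the observed covariances equal the true-score covariances, so only the own-variance terms attenuate.
True-score variance = [0.73 + 0.58] + 0.64 = 1.31 + 0.64 = 1.95.
Reliability = 1.95 / 2.64 = 0.739.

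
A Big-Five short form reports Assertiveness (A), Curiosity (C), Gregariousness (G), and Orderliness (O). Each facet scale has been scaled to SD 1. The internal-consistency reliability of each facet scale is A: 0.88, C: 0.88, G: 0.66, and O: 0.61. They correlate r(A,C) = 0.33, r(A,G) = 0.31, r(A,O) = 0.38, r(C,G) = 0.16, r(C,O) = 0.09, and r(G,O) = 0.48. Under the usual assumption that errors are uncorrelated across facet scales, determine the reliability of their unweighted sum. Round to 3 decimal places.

Var(A+C+G+O) = 4 + 2·[0.33 + 0.31 + 0.38 + 0.16 + 0.09 + 0.48] = 4 + 3.5 = 7.5.
Under uncorrelated errors the observed covariances equal the true-score covariances, so only the own-variance terms attenuate.
True-score variance = [0.88 + 0.88 + 0.66 + 0.61] + 3.5 = 3.03 + 3.5 = 6.53.
Reliability = 6.53 / 7.5 = 0.871.

0.871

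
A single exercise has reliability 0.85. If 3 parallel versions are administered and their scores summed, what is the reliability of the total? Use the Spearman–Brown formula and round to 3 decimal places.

0.944

ρ_k = kρ / (1 + (k−1)ρ) = 3·0.85 / (1 + 2·0.85) = 2.550 / 2.700 = 0.944.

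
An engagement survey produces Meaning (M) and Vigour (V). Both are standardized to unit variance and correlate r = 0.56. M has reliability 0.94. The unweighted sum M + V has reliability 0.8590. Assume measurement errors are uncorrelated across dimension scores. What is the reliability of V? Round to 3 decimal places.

0.620

Var(M+V) = 2 + 2·0.56 = 3.120.
True-score variance = ρ_M + ρ_V + 2·0.56, so 0.8590 = (0.94 + ρ_V + 1.12) / 3.120.
ρ_V = 0.8590·3.120 − 0.94 − 1.12 = 0.620.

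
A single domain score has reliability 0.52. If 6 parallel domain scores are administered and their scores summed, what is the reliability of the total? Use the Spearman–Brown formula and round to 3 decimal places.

ρ_k = kρ / (1 + (k−1)ρ) = 6·0.52 / (1 + 5·0.52) = 3.120 / 3.600 = 0.867.

0.867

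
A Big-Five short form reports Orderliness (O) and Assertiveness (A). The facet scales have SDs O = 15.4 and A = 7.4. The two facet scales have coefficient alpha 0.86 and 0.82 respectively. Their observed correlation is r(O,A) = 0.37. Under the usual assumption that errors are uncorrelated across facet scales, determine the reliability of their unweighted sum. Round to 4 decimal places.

Var(O+A) = 15.4² + 7.4² + 2·[15.4·7.4·0.37] = 291.92 + 84.3304 = 376.25.
Under uncorrelated errors the observed covariances equal the true-score covariances, so only the own-variance terms attenuate.
True-score variance = [15.4²·0.86 + 7.4²·0.82] + 84.3304 = 248.861 + 84.3304 = 333.191.
Reliability = 333.191 / 376.25 = 0.8856.

0.8856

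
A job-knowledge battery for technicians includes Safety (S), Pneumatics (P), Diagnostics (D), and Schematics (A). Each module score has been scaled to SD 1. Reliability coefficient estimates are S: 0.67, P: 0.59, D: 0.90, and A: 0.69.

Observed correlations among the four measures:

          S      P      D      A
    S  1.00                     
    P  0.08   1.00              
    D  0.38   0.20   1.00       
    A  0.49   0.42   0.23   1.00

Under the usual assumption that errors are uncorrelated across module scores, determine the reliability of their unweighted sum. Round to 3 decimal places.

0.849

Var(S+P+D+A) = 4 + 2·[0.08 + 0.38 + 0.49 + 0.20 + 0.42 + 0.23] = 4 + 3.6 = 7.6.
Under uncorrelated errors the observed covariances equal the true-score covariances, so only the own-variance terms attenuate.
True-score variance = [0.67 + 0.59 + 0.90 + 0.69] + 3.6 = 2.85 + 3.6 = 6.45.
Reliability = 6.45 / 7.6 = 0.849.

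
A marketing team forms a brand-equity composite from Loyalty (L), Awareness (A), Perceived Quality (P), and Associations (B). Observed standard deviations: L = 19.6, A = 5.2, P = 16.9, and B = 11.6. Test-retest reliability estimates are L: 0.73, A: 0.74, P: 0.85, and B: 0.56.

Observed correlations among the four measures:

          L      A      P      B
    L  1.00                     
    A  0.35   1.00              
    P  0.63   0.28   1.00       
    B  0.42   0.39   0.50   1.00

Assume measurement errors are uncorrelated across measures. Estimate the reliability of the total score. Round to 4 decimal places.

Var(L+A+P+B) = 19.6² + 5.2² + 16.9² + 11.6² + 2·[19.6·5.2·0.35 + 19.6·16.9·0.63 + 19.6·11.6·0.42 + 5.2·16.9·0.28 + 5.2·11.6·0.39 + 16.9·11.6·0.50] = 831.37 + 971.991 = 1803.36.
With uncorrelated errors the cross-covariances are all true-score covariance, so they carry over unchanged; only the diagonal terms shrink to ρᵢσᵢ².
True-score variance = [19.6²·0.73 + 5.2²·0.74 + 16.9²·0.85 + 11.6²·0.56] + 971.991 = 618.569 + 971.991 = 1590.56.
Reliability = 1590.56 / 1803.36 = 0.8820.

0.8820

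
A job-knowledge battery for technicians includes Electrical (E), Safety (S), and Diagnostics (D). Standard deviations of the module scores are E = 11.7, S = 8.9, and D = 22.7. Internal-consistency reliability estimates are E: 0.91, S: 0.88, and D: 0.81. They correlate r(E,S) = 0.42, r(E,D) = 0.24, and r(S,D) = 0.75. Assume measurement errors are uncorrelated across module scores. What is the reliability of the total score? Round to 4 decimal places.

Var(E+S+D) = 11.7² + 8.9² + 22.7² + 2·[11.7·8.9·0.42 + 11.7·22.7·0.24 + 8.9·22.7·0.75] = 731.39 + 517.997 = 1249.39.
With uncorrelated errors the cross-covariances are all true-score covariance, so they carry over unchanged; only the diagonal terms shrink to ρᵢσᵢ².
True-score variance = [11.7²·0.91 + 8.9²·0.88 + 22.7²·0.81] + 517.997 = 611.66 + 517.997 = 1129.66.
Reliability = 1129.66 / 1249.39 = 0.9042.

0.9042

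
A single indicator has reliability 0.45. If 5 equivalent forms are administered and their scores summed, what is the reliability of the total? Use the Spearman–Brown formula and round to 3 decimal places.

0.804

ρ_k = kρ / (1 + (k−1)ρ) = 5·0.45 / (1 + 4·0.45) = 2.250 / 2.800 = 0.804.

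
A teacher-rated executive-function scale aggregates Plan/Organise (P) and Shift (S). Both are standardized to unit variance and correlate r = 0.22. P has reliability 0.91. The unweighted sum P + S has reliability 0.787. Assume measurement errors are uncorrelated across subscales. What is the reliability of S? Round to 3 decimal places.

0.570

Var(P+S) = 2 + 2·0.22 = 2.440.
True-score variance = ρ_P + ρ_S + 2·0.22, so 0.787 = (0.91 + ρ_S + 0.44) / 2.440.
ρ_S = 0.787·2.440 − 0.91 − 0.44 = 0.570.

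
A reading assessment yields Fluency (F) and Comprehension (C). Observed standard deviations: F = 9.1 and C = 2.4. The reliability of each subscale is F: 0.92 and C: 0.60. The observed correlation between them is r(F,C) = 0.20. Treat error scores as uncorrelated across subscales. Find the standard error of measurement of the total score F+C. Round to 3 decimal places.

Var(total) = 88.57 + 8.736 = 97.306.
True-score variance = 79.6412 + 8.736 = 88.3772, so reliability = 0.9082.
Error variance = 97.306 − 88.3772 = 8.9288; SEM = √8.9288 = 2.988.

2.988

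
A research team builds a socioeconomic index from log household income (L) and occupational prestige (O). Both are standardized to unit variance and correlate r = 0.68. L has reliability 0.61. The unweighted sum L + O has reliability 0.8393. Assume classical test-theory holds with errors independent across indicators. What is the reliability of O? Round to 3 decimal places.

0.850

Var(L+O) = 2 + 2·0.68 = 3.360.
True-score variance = ρ_L + ρ_O + 2·0.68, so 0.8393 = (0.61 + ρ_O + 1.36) / 3.360.
ρ_O = 0.8393·3.360 − 0.61 − 1.36 = 0.850.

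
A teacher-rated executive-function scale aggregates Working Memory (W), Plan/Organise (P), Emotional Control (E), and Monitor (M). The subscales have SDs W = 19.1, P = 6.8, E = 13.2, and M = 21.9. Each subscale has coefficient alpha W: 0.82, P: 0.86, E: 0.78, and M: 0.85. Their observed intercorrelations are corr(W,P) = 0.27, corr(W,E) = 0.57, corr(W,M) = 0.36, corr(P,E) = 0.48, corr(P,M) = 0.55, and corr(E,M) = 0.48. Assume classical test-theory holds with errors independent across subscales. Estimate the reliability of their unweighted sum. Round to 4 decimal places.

0.9190

Var(W+P+E+M) = 19.1² + 6.8² + 13.2² + 21.9² + 2·[19.1·6.8·0.27 + 19.1·13.2·0.57 + 19.1·21.9·0.36 + 6.8·13.2·0.48 + 6.8·21.9·0.55 + 13.2·21.9·0.48] = 1064.9 + 1186.22 = 2251.12.
With uncorrelated errors the cross-covariances are all true-score covariance, so they carry over unchanged; only the diagonal terms shrink to ρᵢσᵢ².
True-score variance = [19.1²·0.82 + 6.8²·0.86 + 13.2²·0.78 + 21.9²·0.85] + 1186.22 = 882.486 + 1186.22 = 2068.71.
Reliability = 2068.71 / 2251.12 = 0.9190.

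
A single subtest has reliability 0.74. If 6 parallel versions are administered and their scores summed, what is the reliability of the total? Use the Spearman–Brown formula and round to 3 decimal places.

ρ_k = kρ / (1 + (k−1)ρ) = 6·0.74 / (1 + 5·0.74) = 4.440 / 4.700 = 0.945.

0.945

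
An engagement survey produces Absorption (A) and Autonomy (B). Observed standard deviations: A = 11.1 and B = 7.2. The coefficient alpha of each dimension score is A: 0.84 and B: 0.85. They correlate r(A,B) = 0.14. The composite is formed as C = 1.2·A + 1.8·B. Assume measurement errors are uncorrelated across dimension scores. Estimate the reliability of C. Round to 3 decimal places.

Var(C) = 1.2²·11.1² + 1.8²·7.2² + 2·[2.16·11.1·7.2·0.14] = 345.384 + 48.3356 = 393.72.
Because errors are independent across components, Cov(Tᵢ,Tⱼ) = Cov(Xᵢ,Xⱼ); the off-diagonal part of the true-score variance is the same as above.
True-score variance = [1.2²·11.1²·0.84 + 1.8²·7.2²·0.85] + 48.3356 = 291.802 + 48.3356 = 340.138.
Reliability = 340.138 / 393.72 = 0.864.

0.864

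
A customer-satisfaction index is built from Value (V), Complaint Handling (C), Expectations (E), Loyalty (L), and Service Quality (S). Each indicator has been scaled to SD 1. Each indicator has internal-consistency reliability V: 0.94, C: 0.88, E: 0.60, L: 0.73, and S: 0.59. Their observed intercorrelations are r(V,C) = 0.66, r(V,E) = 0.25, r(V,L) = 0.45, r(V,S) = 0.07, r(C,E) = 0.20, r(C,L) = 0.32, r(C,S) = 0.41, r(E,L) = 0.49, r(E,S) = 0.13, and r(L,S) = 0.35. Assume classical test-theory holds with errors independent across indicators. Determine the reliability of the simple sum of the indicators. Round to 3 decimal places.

0.892

Var(V+C+E+L+S) = 5 + 2·[0.66 + 0.25 + 0.45 + 0.07 + 0.20 + 0.32 + 0.41 + 0.49 + 0.13 + 0.35] = 5 + 6.66 = 11.66.
Because errors are independent across components, Cov(Tᵢ,Tⱼ) = Cov(Xᵢ,Xⱼ); the off-diagonal part of the true-score variance is the same as above.
True-score variance = [0.94 + 0.88 + 0.60 + 0.73 + 0.59] + 6.66 = 3.74 + 6.66 = 10.4.
Reliability = 10.4 / 11.66 = 0.892.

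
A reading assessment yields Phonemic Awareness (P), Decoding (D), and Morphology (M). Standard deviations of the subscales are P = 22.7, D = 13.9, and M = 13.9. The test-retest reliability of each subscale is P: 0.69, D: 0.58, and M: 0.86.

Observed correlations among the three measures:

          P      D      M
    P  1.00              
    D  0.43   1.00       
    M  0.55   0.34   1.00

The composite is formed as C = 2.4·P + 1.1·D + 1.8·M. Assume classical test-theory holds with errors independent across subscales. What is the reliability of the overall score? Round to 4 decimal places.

Var(C) = 2.4²·22.7² + 1.1²·13.9² + 1.8²·13.9² + 2·[2.64·22.7·13.9·0.43 + 4.32·22.7·13.9·0.55 + 1.98·13.9·13.9·0.34] = 3827.85 + 2475.92 = 6303.77.
Because errors are independent across components, Cov(Tᵢ,Tⱼ) = Cov(Xᵢ,Xⱼ); the off-diagonal part of the true-score variance is the same as above.
True-score variance = [2.4²·22.7²·0.69 + 1.1²·13.9²·0.58 + 1.8²·13.9²·0.86] + 2475.92 = 2721.92 + 2475.92 = 5197.84.
Reliability = 5197.84 / 6303.77 = 0.8246.

0.8246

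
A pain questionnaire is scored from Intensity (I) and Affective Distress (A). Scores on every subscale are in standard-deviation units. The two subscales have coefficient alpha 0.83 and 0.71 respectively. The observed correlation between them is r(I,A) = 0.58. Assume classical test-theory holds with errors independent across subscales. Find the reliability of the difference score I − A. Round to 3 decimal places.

Var(I−A) = 1 + 1 − 2·0.58 = 2 − 1.16 = 0.84.
Under uncorrelated errors the observed covariances equal the true-score covariances, so only the own-variance terms attenuate.
True-score variance = [0.83 + 0.71] − 1.16 = 1.54 − 1.16 = 0.38.
Reliability = 0.38 / 0.84 = 0.452.

0.452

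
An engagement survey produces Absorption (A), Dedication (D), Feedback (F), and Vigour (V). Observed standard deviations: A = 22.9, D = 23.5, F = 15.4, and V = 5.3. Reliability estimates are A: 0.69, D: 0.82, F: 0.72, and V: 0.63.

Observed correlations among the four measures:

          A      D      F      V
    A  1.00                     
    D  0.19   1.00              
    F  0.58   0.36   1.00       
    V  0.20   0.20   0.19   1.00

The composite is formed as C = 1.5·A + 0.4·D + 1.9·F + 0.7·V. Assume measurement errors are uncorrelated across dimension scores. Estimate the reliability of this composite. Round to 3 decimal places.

Var(C) = 1.5²·22.9² + 0.4²·23.5² + 1.9²·15.4² + 0.7²·5.3² + 2·[0.6·22.9·23.5·0.19 + 2.85·22.9·15.4·0.58 + 1.05·22.9·5.3·0.20 + 0.76·23.5·15.4·0.36 + 0.28·23.5·5.3·0.20 + 1.33·15.4·5.3·0.19] = 2138.19 + 1592.8 = 3730.99.
Because errors are independent across components, Cov(Tᵢ,Tⱼ) = Cov(Xᵢ,Xⱼ); the off-diagonal part of the true-score variance is the same as above.
True-score variance = [1.5²·22.9²·0.69 + 0.4²·23.5²·0.82 + 1.9²·15.4²·0.72 + 0.7²·5.3²·0.63] + 1592.8 = 1511.7 + 1592.8 = 3104.5.
Reliability = 3104.5 / 3730.99 = 0.832.

0.832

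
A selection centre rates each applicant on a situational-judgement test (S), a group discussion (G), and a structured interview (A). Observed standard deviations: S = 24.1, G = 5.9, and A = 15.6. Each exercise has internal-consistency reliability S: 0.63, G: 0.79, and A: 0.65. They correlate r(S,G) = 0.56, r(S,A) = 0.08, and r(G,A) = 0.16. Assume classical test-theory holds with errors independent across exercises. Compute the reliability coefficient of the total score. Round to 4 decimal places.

0.7225

Var(S+G+A) = 24.1² + 5.9² + 15.6² + 2·[24.1·5.9·0.56 + 24.1·15.6·0.08 + 5.9·15.6·0.16] = 858.98 + 248.859 = 1107.84.
Because errors are independent across components, Cov(Tᵢ,Tⱼ) = Cov(Xᵢ,Xⱼ); the off-diagonal part of the true-score variance is the same as above.
True-score variance = [24.1²·0.63 + 5.9²·0.79 + 15.6²·0.65] + 248.859 = 551.594 + 248.859 = 800.453.
Reliability = 800.453 / 1107.84 = 0.7225.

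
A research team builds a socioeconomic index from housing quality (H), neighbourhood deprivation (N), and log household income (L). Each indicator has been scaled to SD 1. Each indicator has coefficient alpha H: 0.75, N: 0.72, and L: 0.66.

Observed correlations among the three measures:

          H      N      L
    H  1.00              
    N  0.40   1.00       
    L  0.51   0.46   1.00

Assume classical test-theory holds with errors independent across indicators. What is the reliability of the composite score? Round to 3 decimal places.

Var(H+N+L) = 3 + 2·[0.40 + 0.51 + 0.46] = 3 + 2.74 = 5.74.
Under uncorrelated errors the observed covariances equal the true-score covariances, so only the own-variance terms attenuate.
True-score variance = [0.75 + 0.72 + 0.66] + 2.74 = 2.13 + 2.74 = 4.87.
Reliability = 4.87 / 5.74 = 0.848.

0.848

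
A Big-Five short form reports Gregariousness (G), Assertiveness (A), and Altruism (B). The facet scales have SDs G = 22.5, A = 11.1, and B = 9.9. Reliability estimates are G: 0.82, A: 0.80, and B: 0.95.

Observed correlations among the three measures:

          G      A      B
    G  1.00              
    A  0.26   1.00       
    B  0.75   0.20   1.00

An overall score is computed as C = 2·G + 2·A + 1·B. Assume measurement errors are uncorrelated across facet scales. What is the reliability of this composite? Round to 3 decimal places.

0.880

Var(C) = 2²·22.5² + 2²·11.1² + 9.9² + 2·[4·22.5·11.1·0.26 + 2·22.5·9.9·0.75 + 2·11.1·9.9·0.20] = 2615.85 + 1275.64 = 3891.49.
With uncorrelated errors the cross-covariances are all true-score covariance, so they carry over unchanged; only the diagonal terms shrink to ρᵢσᵢ².
True-score variance = [2²·22.5²·0.82 + 2²·11.1²·0.80 + 9.9²·0.95] + 1275.64 = 2147.88 + 1275.64 = 3423.52.
Reliability = 3423.52 / 3891.49 = 0.880.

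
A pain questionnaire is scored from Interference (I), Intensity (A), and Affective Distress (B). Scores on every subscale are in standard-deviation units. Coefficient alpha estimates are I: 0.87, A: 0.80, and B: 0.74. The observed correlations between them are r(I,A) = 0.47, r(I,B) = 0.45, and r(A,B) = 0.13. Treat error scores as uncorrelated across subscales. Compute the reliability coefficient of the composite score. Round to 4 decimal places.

0.8843

Var(I+A+B) = 3 + 2·[0.47 + 0.45 + 0.13] = 3 + 2.1 = 5.1.
Because errors are independent across components, Cov(Tᵢ,Tⱼ) = Cov(Xᵢ,Xⱼ); the off-diagonal part of the true-score variance is the same as above.
True-score variance = [0.87 + 0.80 + 0.74] + 2.1 = 2.41 + 2.1 = 4.51.
Reliability = 4.51 / 5.1 = 0.8843.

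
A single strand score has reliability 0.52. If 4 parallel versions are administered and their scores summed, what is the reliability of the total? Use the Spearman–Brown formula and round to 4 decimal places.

ρ_k = kρ / (1 + (k−1)ρ) = 4·0.52 / (1 + 3·0.52) = 2.080 / 2.560 = 0.8125.

0.8125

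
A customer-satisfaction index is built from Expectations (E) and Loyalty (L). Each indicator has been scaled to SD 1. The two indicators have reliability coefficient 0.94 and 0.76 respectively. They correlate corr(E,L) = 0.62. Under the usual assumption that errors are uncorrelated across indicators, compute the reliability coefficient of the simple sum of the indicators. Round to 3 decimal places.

Var(E+L) = 2 + 2·[0.62] = 2 + 1.24 = 3.24.
With uncorrelated errors the cross-covariances are all true-score covariance, so they carry over unchanged; only the diagonal terms shrink to ρᵢσᵢ².
True-score variance = [0.94 + 0.76] + 1.24 = 1.7 + 1.24 = 2.94.
Reliability = 2.94 / 3.24 = 0.907.

0.907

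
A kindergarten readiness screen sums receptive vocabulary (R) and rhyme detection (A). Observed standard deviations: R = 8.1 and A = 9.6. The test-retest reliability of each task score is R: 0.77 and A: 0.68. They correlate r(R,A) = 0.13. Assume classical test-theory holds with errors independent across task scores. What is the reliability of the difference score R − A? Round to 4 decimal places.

0.6759

Var(R−A) = 8.1² + 9.6² − 2·8.1·9.6·0.13 = 157.77 − 20.2176 = 137.552.
With uncorrelated errors the cross-covariances are all true-score covariance, so they carry over unchanged; only the diagonal terms shrink to ρᵢσᵢ².
True-score variance = [8.1²·0.77 + 9.6²·0.68] − 20.2176 = 113.189 − 20.2176 = 92.9709.
Reliability = 92.9709 / 137.552 = 0.6759.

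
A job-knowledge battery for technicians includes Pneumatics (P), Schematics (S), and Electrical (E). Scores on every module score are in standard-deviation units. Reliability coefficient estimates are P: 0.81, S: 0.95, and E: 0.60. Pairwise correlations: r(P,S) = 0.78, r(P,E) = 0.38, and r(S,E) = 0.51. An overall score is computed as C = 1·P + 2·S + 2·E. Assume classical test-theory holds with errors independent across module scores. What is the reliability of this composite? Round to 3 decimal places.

0.888

Var(C) = 1 + 2² + 2² + 2·[2·0.78 + 2·0.38 + 4·0.51] = 9 + 8.72 = 17.72.
Because errors are independent across components, Cov(Tᵢ,Tⱼ) = Cov(Xᵢ,Xⱼ); the off-diagonal part of the true-score variance is the same as above.
True-score variance = [0.81 + 2²·0.95 + 2²·0.60] + 8.72 = 7.01 + 8.72 = 15.73.
Reliability = 15.73 / 17.72 = 0.888.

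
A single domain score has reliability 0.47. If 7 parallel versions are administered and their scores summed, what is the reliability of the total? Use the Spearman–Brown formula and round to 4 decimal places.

ρ_k = kρ / (1 + (k−1)ρ) = 7·0.47 / (1 + 6·0.47) = 3.290 / 3.820 = 0.8613.

0.8613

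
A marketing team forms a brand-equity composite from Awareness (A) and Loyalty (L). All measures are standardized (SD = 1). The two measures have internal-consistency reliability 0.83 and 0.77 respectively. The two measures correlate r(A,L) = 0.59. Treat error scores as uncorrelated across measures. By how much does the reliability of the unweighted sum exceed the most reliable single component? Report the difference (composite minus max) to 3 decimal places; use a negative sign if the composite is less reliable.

0.044

Var(sum) = 2 + 1.18 = 3.18; true-score variance = 1.6 + 1.18 = 2.78; composite reliability = 0.8742.
Max component reliability = 0.8300.
Difference = 0.8742 − 0.8300 = 0.044.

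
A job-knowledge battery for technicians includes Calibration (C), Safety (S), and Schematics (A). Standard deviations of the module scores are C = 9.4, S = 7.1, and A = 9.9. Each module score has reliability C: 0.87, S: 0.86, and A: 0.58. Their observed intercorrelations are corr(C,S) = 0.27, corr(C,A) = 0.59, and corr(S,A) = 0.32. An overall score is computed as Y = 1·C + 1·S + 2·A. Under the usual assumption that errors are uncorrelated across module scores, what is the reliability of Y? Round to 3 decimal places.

0.791

Var(Y) = 9.4² + 7.1² + 2²·9.9² + 2·[9.4·7.1·0.27 + 2·9.4·9.9·0.59 + 2·7.1·9.9·0.32] = 530.81 + 345.632 = 876.442.
Because errors are independent across components, Cov(Tᵢ,Tⱼ) = Cov(Xᵢ,Xⱼ); the off-diagonal part of the true-score variance is the same as above.
True-score variance = [9.4²·0.87 + 7.1²·0.86 + 2²·9.9²·0.58] + 345.632 = 347.609 + 345.632 = 693.241.
Reliability = 693.241 / 876.442 = 0.791.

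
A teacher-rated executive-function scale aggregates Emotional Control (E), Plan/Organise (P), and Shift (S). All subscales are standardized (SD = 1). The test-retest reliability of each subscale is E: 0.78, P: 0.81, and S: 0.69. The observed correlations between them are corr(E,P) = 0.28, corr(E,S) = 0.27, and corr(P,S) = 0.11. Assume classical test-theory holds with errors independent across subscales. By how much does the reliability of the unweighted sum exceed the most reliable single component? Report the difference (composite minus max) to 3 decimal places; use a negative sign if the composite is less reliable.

0.023

Var(sum) = 3 + 1.32 = 4.32; true-score variance = 2.28 + 1.32 = 3.6; composite reliability = 0.8333.
Max component reliability = 0.8100.
Difference = 0.8333 − 0.8100 = 0.023.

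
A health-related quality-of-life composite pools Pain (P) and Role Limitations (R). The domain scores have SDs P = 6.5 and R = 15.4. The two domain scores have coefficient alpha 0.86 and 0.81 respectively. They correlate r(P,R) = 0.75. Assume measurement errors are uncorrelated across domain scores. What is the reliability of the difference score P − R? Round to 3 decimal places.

0.606

Var(P−R) = 6.5² + 15.4² − 2·6.5·15.4·0.75 = 279.41 − 150.15 = 129.26.
Because errors are independent across components, Cov(Tᵢ,Tⱼ) = Cov(Xᵢ,Xⱼ); the off-diagonal part of the true-score variance is the same as above.
True-score variance = [6.5²·0.86 + 15.4²·0.81] − 150.15 = 228.435 − 150.15 = 78.2846.
Reliability = 78.2846 / 129.26 = 0.606.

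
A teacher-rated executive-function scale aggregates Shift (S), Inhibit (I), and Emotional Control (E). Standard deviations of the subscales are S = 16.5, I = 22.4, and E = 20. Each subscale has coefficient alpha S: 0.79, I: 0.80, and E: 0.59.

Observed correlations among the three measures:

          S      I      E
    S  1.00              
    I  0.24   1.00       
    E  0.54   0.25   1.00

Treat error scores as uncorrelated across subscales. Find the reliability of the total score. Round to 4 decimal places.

0.8336

Var(S+I+E) = 16.5² + 22.4² + 20² + 2·[16.5·22.4·0.24 + 16.5·20·0.54 + 22.4·20·0.25] = 1174.01 + 757.808 = 1931.82.
With uncorrelated errors the cross-covariances are all true-score covariance, so they carry over unchanged; only the diagonal terms shrink to ρᵢσᵢ².
True-score variance = [16.5²·0.79 + 22.4²·0.80 + 20²·0.59] + 757.808 = 852.486 + 757.808 = 1610.29.
Reliability = 1610.29 / 1931.82 = 0.8336.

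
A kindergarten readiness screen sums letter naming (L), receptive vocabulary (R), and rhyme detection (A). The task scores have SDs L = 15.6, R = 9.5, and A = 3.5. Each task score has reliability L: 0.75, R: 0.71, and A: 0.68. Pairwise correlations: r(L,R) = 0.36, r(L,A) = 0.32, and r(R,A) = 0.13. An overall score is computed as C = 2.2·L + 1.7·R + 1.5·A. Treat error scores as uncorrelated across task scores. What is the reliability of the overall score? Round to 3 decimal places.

0.811

Var(C) = 2.2²·15.6² + 1.7²·9.5² + 1.5²·3.5² + 2·[3.74·15.6·9.5·0.36 + 3.3·15.6·3.5·0.32 + 2.55·9.5·3.5·0.13] = 1466.25 + 536.433 = 2002.68.
Because errors are independent across components, Cov(Tᵢ,Tⱼ) = Cov(Xᵢ,Xⱼ); the off-diagonal part of the true-score variance is the same as above.
True-score variance = [2.2²·15.6²·0.75 + 1.7²·9.5²·0.71 + 1.5²·3.5²·0.68] + 536.433 = 1087.32 + 536.433 = 1623.76.
Reliability = 1623.76 / 2002.68 = 0.811.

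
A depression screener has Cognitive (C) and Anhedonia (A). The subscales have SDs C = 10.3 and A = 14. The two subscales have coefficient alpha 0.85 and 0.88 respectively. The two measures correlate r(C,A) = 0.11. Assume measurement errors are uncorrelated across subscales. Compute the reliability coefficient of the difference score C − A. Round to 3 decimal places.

0.854

Var(C−A) = 10.3² + 14² − 2·10.3·14·0.11 = 302.09 − 31.724 = 270.366.
Under uncorrelated errors the observed covariances equal the true-score covariances, so only the own-variance terms attenuate.
True-score variance = [10.3²·0.85 + 14²·0.88] − 31.724 = 262.656 − 31.724 = 230.933.
Reliability = 230.933 / 270.366 = 0.854.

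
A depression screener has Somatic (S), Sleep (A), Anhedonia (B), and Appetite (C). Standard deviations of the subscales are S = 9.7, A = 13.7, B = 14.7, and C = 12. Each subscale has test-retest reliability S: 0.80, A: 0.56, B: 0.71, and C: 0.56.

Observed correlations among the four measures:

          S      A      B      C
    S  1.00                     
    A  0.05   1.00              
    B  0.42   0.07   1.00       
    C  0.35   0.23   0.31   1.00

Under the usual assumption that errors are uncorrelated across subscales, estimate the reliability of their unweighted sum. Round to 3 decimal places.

Var(S+A+B+C) = 9.7² + 13.7² + 14.7² + 12² + 2·[9.7·13.7·0.05 + 9.7·14.7·0.42 + 9.7·12·0.35 + 13.7·14.7·0.07 + 13.7·12·0.23 + 14.7·12·0.31] = 641.87 + 427.731 = 1069.6.
With uncorrelated errors the cross-covariances are all true-score covariance, so they carry over unchanged; only the diagonal terms shrink to ρᵢσᵢ².
True-score variance = [9.7²·0.80 + 13.7²·0.56 + 14.7²·0.71 + 12²·0.56] + 427.731 = 414.442 + 427.731 = 842.173.
Reliability = 842.173 / 1069.6 = 0.787.

0.787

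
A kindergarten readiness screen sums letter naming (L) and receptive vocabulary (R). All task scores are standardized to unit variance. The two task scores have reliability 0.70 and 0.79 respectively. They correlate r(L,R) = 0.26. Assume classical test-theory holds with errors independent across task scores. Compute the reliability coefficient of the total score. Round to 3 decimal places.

0.798

Var(L+R) = 2 + 2·[0.26] = 2 + 0.52 = 2.52.
Because errors are independent across components, Cov(Tᵢ,Tⱼ) = Cov(Xᵢ,Xⱼ); the off-diagonal part of the true-score variance is the same as above.
True-score variance = [0.70 + 0.79] + 0.52 = 1.49 + 0.52 = 2.01.
Reliability = 2.01 / 2.52 = 0.798.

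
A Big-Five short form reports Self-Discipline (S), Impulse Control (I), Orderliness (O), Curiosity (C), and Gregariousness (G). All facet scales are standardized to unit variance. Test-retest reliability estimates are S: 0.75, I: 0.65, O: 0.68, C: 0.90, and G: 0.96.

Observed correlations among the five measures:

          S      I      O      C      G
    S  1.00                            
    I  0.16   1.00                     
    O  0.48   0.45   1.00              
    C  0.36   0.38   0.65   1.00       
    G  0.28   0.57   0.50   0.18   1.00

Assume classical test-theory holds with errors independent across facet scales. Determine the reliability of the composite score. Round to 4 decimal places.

0.9186

Var(S+I+O+C+G) = 5 + 2·[0.16 + 0.48 + 0.36 + 0.28 + 0.45 + 0.38 + 0.57 + 0.65 + 0.50 + 0.18] = 5 + 8.02 = 13.02.
Under uncorrelated errors the observed covariances equal the true-score covariances, so only the own-variance terms attenuate.
True-score variance = [0.75 + 0.65 + 0.68 + 0.90 + 0.96] + 8.02 = 3.94 + 8.02 = 11.96.
Reliability = 11.96 / 13.02 = 0.9186.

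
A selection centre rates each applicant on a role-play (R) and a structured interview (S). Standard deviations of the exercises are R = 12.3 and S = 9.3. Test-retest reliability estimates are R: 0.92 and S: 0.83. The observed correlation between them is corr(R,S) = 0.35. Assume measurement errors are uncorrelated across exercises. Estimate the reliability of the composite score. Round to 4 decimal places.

0.9157

Var(R+S) = 12.3² + 9.3² + 2·[12.3·9.3·0.35] = 237.78 + 80.073 = 317.853.
Under uncorrelated errors the observed covariances equal the true-score covariances, so only the own-variance terms attenuate.
True-score variance = [12.3²·0.92 + 9.3²·0.83] + 80.073 = 210.974 + 80.073 = 291.047.
Reliability = 291.047 / 317.853 = 0.9157.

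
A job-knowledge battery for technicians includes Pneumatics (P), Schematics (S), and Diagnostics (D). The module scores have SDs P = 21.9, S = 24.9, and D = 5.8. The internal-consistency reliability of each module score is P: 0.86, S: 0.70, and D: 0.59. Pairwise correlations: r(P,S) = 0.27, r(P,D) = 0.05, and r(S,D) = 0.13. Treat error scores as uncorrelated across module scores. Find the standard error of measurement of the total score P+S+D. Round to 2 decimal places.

16.34

Var(total) = 1133.26 + 344.719 = 1477.98.
True-score variance = 866.319 + 344.719 = 1211.04, so reliability = 0.8194.
Error variance = 1477.98 − 1211.04 = 266.941; SEM = √266.941 = 16.34.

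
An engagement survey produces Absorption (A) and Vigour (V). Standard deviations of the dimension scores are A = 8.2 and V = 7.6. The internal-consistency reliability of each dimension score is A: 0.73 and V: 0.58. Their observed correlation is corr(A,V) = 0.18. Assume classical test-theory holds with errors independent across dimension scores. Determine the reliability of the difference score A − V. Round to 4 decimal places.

0.5865

Var(A−V) = 8.2² + 7.6² − 2·8.2·7.6·0.18 = 125 − 22.4352 = 102.565.
Because errors are independent across components, Cov(Tᵢ,Tⱼ) = Cov(Xᵢ,Xⱼ); the off-diagonal part of the true-score variance is the same as above.
True-score variance = [8.2²·0.73 + 7.6²·0.58] − 22.4352 = 82.586 − 22.4352 = 60.1508.
Reliability = 60.1508 / 102.565 = 0.5865.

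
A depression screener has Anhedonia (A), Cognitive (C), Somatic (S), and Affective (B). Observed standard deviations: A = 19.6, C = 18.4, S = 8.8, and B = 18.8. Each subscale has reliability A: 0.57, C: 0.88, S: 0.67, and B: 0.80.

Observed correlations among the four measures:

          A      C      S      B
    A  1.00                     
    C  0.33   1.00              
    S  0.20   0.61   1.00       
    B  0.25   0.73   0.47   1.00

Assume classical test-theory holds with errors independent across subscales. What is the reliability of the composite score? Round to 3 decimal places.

Var(A+C+S+B) = 19.6² + 18.4² + 8.8² + 18.8² + 2·[19.6·18.4·0.33 + 19.6·8.8·0.20 + 19.6·18.8·0.25 + 18.4·8.8·0.61 + 18.4·18.8·0.73 + 8.8·18.8·0.47] = 1153.6 + 1349.35 = 2502.95.
Because errors are independent across components, Cov(Tᵢ,Tⱼ) = Cov(Xᵢ,Xⱼ); the off-diagonal part of the true-score variance is the same as above.
True-score variance = [19.6²·0.57 + 18.4²·0.88 + 8.8²·0.67 + 18.8²·0.80] + 1349.35 = 851.541 + 1349.35 = 2200.89.
Reliability = 2200.89 / 2502.95 = 0.879.

0.879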